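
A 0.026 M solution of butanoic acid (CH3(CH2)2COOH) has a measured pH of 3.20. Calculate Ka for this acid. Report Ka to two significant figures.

[H+] = 10^(-3.20) = 6.31 × 10^-4 M
At equilibrium [HA] = 0.026 − 6.31 × 10^-4 = 2.54 × 10^-2 M
Ka = [H+][A-]/[HA] = (6.31 × 10^-4)² / 2.54 × 10^-2 = 1.6 × 10^-5

Ka = 1.6 × 10^-5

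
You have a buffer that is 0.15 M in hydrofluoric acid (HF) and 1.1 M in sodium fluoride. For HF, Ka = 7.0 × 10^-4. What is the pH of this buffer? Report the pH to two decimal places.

pKa = −log(7.0 × 10^-4) = 3.155
pH = pKa + log([A⁻]/[HA]) = 3.155 + log(1.1/0.15)
pH = 3.155 + (+0.865) = 4.02

pH = 4.02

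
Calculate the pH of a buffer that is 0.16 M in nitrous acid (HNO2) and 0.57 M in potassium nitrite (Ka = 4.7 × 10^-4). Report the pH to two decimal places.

pH = 3.88

pKa = −log(4.7 × 10^-4) = 3.328
Henderson–Hasselbalch: pH = pKa + log([NO2-]/[HNO2]) = 3.328 + log(0.57/0.16)
pH = 3.328 + (+0.552) = 3.88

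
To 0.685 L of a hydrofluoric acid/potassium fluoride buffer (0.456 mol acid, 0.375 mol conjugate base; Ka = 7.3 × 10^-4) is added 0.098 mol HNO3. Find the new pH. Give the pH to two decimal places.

pH = 2.84

After neutralization: n(HF) = 0.554 mol, n(F-) = 0.277 mol.
pKa = −log(7.3 × 10^-4) = 3.137
pH = pKa + log(n_F-/n_HF) = 3.137 + log(0.277/0.554) = 3.137 + (-0.301)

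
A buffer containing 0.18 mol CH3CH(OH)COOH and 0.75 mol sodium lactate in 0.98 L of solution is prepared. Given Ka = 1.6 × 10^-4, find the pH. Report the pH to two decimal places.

pKa = −log(1.6 × 10^-4) = 3.796
pH = pKa + log([A⁻]/[HA]) = 3.796 + log(0.75/0.18)
pH = 3.796 + (+0.620) = 4.42

pH = 4.42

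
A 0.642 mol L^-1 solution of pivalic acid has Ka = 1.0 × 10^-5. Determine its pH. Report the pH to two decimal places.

(CH3)3CCOOH ⇌ (CH3)3CCOO- + H+
Ka = x²/(0.642 − x) = 1.0 × 10^-5
Neglecting x in the denominator: x = √(1.0 × 10^-5 × 0.642) = 2.53 × 10^-3 M
pH = −log[H+] = −log(2.53 × 10^-3) = 2.60

pH = 2.60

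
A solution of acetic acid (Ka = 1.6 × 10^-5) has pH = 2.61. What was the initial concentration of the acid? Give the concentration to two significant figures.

C₀ = 3.8 × 10^-1 M

[H+] = 10^(-2.61) = 2.45 × 10^-3 M = x
Ka = x²/(C₀ − x) ⇒ C₀ = x + x²/Ka
C₀ = 2.45 × 10^-3 + (2.45 × 10^-3)²/(1.6 × 10^-5) = 3.78 × 10^-1 M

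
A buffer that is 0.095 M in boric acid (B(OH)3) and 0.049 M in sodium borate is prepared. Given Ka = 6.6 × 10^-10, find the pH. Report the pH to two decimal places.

pKa = −log(6.6 × 10^-10) = 9.180
pH = pKa + log([A⁻]/[HA]) = 9.180 + log(0.049/0.095)
pH = 9.180 + (-0.288) = 8.89

pH = 8.89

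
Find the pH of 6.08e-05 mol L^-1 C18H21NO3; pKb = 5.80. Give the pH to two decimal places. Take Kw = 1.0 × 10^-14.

pH = 8.96

C18H21NO3 + H2O ⇌ C18H22NO3+ + OH-
Kb = 10^(−5.80) = 1.58 × 10^-6
Kb = [OH-]²/(6.08e-05 − [OH-]) = 1.58 × 10^-6
The 5% rule fails; solving [OH-]² + Kb·[OH-] − Kb·C₀ = 0 exactly:
[OH-] = (−Kb + √(Kb² + 4·Kb·C₀))/2 = 9.04 × 10^-6 M
pOH = 5.04, so pH = 14.00 − pOH = 8.96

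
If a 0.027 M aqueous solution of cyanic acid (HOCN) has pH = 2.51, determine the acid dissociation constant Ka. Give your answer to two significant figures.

Ka = 4.0 × 10^-4

[H+] = 10^(-2.51) = 3.09 × 10^-3 M
At equilibrium [HA] = 0.027 − 3.09 × 10^-3 = 2.39 × 10^-2 M
Ka = [H+][A-]/[HA] = (3.09 × 10^-3)² / 2.39 × 10^-2 = 4.0 × 10^-4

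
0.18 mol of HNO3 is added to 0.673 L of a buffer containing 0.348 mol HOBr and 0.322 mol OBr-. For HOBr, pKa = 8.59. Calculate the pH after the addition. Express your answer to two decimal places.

pH = 8.02

Added H+ converts OBr- to HOBr: HOBr → 0.528 mol, OBr- → 0.142 mol.
Henderson–Hasselbalch with mole ratio 0.142/0.528: pH = 8.59 + (-0.570)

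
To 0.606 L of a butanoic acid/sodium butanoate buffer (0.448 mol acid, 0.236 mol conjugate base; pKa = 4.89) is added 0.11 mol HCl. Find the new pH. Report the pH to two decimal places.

Added H+ converts CH3(CH2)2COO- to CH3(CH2)2COOH: CH3(CH2)2COOH → 0.558 mol, CH3(CH2)2COO- → 0.126 mol.
pH = pKa + log(n_CH3(CH2)2COO-/n_CH3(CH2)2COOH) = 4.89 + log(0.126/0.558) = 4.89 + (-0.646)

pH = 4.24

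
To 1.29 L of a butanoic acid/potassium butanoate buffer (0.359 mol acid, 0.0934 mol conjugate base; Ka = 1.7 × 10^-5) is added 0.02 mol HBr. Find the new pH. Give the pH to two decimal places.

After neutralization: n(CH3(CH2)2COOH) = 0.379 mol, n(CH3(CH2)2COO-) = 0.0734 mol.
pKa = −log(1.7 × 10^-5) = 4.770
pH = pKa + log([A⁻]/[HA]) = 4.770 + log(0.0734/0.379) = 4.770 -0.713

pH = 4.06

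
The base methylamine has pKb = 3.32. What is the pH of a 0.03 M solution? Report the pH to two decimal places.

CH3NH2 + H2O ⇌ CH3NH3+ + OH-
Kb = 10^(−3.32) = 4.79 × 10^-4
From the ICE table, Kb = x²/(0.03 − x) = 4.79 × 10^-4.
x is not negligible relative to C₀; solve x² + 0.000479·x − 1.44e-05 = 0.
x = (−Kb + √(Kb² + 4·Kb·C₀))/2 = 3.56 × 10^-3 M
pOH = −log(3.56 × 10^-3) = 2.45; pH = 14.00 − 2.45 = 11.55

pH = 11.55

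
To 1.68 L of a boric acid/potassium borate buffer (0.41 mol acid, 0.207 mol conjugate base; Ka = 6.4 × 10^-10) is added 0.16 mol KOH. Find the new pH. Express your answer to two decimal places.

pH = 9.36

After neutralization: n(B(OH)3) = 0.25 mol, n(B(OH)4-) = 0.367 mol.
pKa = −log(6.4 × 10^-10) = 9.194
pH = pKa + log([A⁻]/[HA]) = 9.194 + log(0.367/0.25) = 9.194 +0.167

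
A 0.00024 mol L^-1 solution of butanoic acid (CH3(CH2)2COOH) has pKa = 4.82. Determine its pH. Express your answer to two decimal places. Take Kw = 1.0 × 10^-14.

pH = 4.27

CH3(CH2)2COOH ⇌ CH3(CH2)2COO- + H+
Ka = 10^(−4.82) = 1.51 × 10^-5
Let x = [H+] at equilibrium. Ka = x²/(0.00024 − x).
x is not negligible relative to C₀; solve x² + 1.51e-05·x − 3.62e-09 = 0.
x = (−Ka + √(Ka² + 4·Ka·C₀))/2 = 5.31 × 10^-5 M
pH = −log(5.31 × 10^-5) = 4.27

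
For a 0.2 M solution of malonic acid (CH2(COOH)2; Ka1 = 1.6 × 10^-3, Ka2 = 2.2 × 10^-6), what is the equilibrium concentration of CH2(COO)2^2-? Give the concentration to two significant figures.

2.2 × 10^-6 M

First ionization gives [H+] ≈ [CH2(COOH)COO-] = 1.71 × 10^-2 M.
Second step: Ka2 = [H+][CH2(COO)2^2-]/[CH2(COOH)COO-] ≈ [CH2(COO)2^2-] (since [H+] ≈ [CH2(COOH)COO-]).
So [CH2(COO)2^2-] ≈ Ka2.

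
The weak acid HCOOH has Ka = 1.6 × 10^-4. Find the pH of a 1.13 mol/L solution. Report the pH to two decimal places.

HCOOH ⇌ HCOO- + H+
From the ICE table, Ka = [H+]²/(1.13 − [H+]) = 1.6 × 10^-4.
Assume [H+] ≪ 1.13: [H+] ≈ √(1.6 × 10^-4 × 1.13) = 1.34 × 10^-2 M
Check: 1.2% ionized — well under 5%, approximation valid.
pH = −log(1.34 × 10^-2) = 1.87

pH = 1.87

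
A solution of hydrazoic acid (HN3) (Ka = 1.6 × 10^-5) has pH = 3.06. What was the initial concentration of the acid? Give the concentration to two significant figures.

[H+] = 10^(-3.06) = 8.71 × 10^-4 M = x
Ka = x²/(C₀ − x) ⇒ C₀ = x + x²/Ka
C₀ = 8.71 × 10^-4 + (8.71 × 10^-4)²/(1.6 × 10^-5) = 4.83 × 10^-2 M

C₀ = 4.8 × 10^-2 M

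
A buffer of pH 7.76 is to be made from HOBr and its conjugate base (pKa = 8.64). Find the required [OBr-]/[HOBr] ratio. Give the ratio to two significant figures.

ratio = 0.13

pH = pKa + log(r) ⇒ log(r) = 7.76 − 8.64 = -0.88
r = [OBr-]/[HOBr] = 10^(-0.88) = 0.132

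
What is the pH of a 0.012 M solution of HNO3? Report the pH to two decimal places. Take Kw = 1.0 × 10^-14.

pH = 1.92

HNO3 is a strong acid and dissociates completely, so [H+] = 0.012 M.
pH = -log(0.012) = 1.92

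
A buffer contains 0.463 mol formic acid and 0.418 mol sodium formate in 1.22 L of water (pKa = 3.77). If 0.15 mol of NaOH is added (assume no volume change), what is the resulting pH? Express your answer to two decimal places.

OH- converts HCOOH to HCOO-: HCOOH → 0.313 mol, HCOO- → 0.568 mol.
Henderson–Hasselbalch with mole ratio 0.568/0.313: pH = 3.77 + (+0.259)

pH = 4.03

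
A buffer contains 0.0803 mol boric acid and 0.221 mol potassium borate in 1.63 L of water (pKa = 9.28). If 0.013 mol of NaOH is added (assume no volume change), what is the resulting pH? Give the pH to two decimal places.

pH = 9.82

After neutralization: n(B(OH)3) = 0.0673 mol, n(B(OH)4-) = 0.234 mol.
pH = pKa + log(n_B(OH)4-/n_B(OH)3) = 9.28 + log(0.234/0.0673) = 9.28 + (+0.541)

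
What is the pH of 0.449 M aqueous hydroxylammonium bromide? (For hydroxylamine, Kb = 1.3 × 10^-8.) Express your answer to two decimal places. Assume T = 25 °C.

pH = 3.23

NH3OH+ is the conjugate acid of the weak base NH2OH.
Ka = Kw/Kb = 1.0×10^-14 / 1.3 × 10^-8 = 7.69 × 10^-7
Ka = x²/(0.449 − x) = 7.69 × 10^-7
Assume x ≪ 0.449: x ≈ √(7.69 × 10^-7 × 0.449) = 5.88 × 10^-4 M
Check: 0.13% ionized — well under 5%, approximation valid.
pH = −log[H+] = −log(5.88 × 10^-4) = 3.23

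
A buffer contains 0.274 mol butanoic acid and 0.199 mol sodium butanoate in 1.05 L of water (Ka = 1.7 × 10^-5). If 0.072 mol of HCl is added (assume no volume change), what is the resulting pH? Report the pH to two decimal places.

pH = 4.33

After neutralization: n(CH3(CH2)2COOH) = 0.346 mol, n(CH3(CH2)2COO-) = 0.127 mol.
pKa = −log(1.7 × 10^-5) = 4.770
pH = pKa + log([A⁻]/[HA]) = 4.770 + log(0.127/0.346) = 4.770 -0.435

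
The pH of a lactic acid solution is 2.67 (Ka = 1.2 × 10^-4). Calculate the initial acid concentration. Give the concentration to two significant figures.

[H+] = 10^(-2.67) = 2.14 × 10^-3 M = x
Ka = x²/(C₀ − x) ⇒ C₀ = x + x²/Ka
C₀ = 2.14 × 10^-3 + (2.14 × 10^-3)²/(1.2 × 10^-4) = 4.03 × 10^-2 M

C₀ = 4.0 × 10^-2 M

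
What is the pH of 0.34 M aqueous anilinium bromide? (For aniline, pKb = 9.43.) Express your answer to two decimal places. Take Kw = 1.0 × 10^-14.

pH = 2.52

C6H5NH3+ is the conjugate acid of the weak base C6H5NH2.
Kb = 10^(−9.43) = 3.72 × 10^-10
Ka = Kw/Kb = 1.0×10^-14 / 3.72 × 10^-10 = 2.69 × 10^-5
From the ICE table, Ka = x²/(0.34 − x) = 2.69 × 10^-5.
Neglecting x in the denominator: x = √(2.69 × 10^-5 × 0.34) = 3.02 × 10^-3 M
Check: 0.89% ionized — well under 5%, approximation valid.
pH = −log[H+] = −log(3.02 × 10^-3) = 2.52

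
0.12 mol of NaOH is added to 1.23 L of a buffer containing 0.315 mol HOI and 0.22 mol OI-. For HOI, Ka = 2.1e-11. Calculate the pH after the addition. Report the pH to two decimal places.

After neutralization: n(HOI) = 0.195 mol, n(OI-) = 0.34 mol.
pKa = −log(2.1 × 10^-11) = 10.678
pH = pKa + log(n_OI-/n_HOI) = 10.678 + log(0.34/0.195) = 10.678 + (+0.241)

pH = 10.92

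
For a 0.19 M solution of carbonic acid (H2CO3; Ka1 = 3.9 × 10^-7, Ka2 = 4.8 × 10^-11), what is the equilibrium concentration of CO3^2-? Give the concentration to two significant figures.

4.8 × 10^-11 M

First ionization gives [H+] ≈ [HCO3-] = 2.72 × 10^-4 M.
Second step: Ka2 = [H+][CO3^2-]/[HCO3-] ≈ [CO3^2-] (since [H+] ≈ [HCO3-]).
So [CO3^2-] ≈ Ka2.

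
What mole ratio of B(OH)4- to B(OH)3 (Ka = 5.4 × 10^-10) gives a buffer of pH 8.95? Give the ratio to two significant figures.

ratio = 0.48

pKa = -log(5.4 × 10^-10) = 9.268
pH = pKa + log(r) ⇒ log(r) = 8.95 − 9.268 = -0.318
r = [B(OH)4-]/[B(OH)3] = 10^(-0.318) = 0.481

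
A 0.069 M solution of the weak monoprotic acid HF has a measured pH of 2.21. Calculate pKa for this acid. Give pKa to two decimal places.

[H+] = 10^(-2.21) = 6.17 × 10^-3 M
At equilibrium [HA] = 0.069 − 6.17 × 10^-3 = 6.28 × 10^-2 M
Ka = [H+][A-]/[HA] = (6.17 × 10^-3)² / 6.28 × 10^-2 = 6.06 × 10^-4
pKa = -log(6.06 × 10^-4) = 3.22

pKa = 3.22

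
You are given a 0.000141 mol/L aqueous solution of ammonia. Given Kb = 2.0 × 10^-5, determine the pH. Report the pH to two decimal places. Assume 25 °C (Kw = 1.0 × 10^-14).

pH = 9.64

NH3 + H2O ⇌ NH4+ + OH-
From the ICE table, Kb = x²/(0.000141 − x) = 2.0 × 10^-5.
Here C₀/Kb ≈ 7.05, so the small-x approximation fails. Use the quadratic:
x = [−2e-05 + √(2e-05² + 1.13e-08)]/2 = 4.40 × 10^-5 M
pOH = −log(4.40 × 10^-5) = 4.36; pH = 14.00 − 4.36 = 9.64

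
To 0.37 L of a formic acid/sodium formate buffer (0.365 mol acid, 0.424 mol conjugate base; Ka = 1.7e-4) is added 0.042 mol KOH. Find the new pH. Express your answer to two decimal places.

pH = 3.93

After neutralization: n(HCOOH) = 0.323 mol, n(HCOO-) = 0.466 mol.
pKa = −log(1.7 × 10^-4) = 3.770
pH = pKa + log([A⁻]/[HA]) = 3.770 + log(0.466/0.323) = 3.770 +0.159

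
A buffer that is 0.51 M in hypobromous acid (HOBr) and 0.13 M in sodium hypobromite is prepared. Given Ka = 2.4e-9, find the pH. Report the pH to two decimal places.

pKa = −log(2.4 × 10^-9) = 8.620
pH = pKa + log([A⁻]/[HA]) = 8.620 + log(0.13/0.51)
pH = 8.620 + (-0.594) = 8.03

pH = 8.03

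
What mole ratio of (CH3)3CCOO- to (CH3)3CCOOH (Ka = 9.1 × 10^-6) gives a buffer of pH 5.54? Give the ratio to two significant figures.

pKa = -log(9.1 × 10^-6) = 5.041
pH = pKa + log(r) ⇒ log(r) = 5.54 − 5.041 = +0.499
r = [(CH3)3CCOO-]/[(CH3)3CCOOH] = 10^(+0.499) = 3.16

ratio = 3.2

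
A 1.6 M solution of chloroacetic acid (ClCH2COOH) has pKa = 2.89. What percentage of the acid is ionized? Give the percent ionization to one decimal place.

2.8%

ClCH2COOH ⇌ ClCH2COO- + H+; let x = [H+] at equilibrium.
Ka = 10^(−2.89) = 1.29 × 10^-3
x ≈ √(Ka·C₀) = √(1.29 × 10^-3 × 1.6) = 4.54 × 10^-2 M
% ionization = x/C₀ × 100% = 4.54 × 10^-2/1.6 × 100% = 2.8%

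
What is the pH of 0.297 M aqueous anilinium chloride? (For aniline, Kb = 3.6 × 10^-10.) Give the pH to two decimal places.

C6H5NH3+ is the conjugate acid of the weak base C6H5NH2.
Ka = Kw/Kb = 1.0×10^-14 / 3.6 × 10^-10 = 2.78 × 10^-5
From the ICE table, Ka = x²/(0.297 − x) = 2.78 × 10^-5.
Since Ka ≪ C₀, x ≈ √(Ka·C₀) = 2.87 × 10^-3 M.
(x/C₀ = 0.97% < 5%, so the approximation holds.)
pH = −log(2.87 × 10^-3) = 2.54

pH = 2.54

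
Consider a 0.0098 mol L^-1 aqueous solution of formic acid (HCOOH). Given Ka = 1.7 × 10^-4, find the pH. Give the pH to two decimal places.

pH = 2.92

HCOOH ⇌ HCOO- + H+
From the ICE table, Ka = x²/(0.0098 − x) = 1.7 × 10^-4.
Here C₀/Ka ≈ 57.6, so the small-x approximation fails. Use the quadratic:
x = (−Ka + √(Ka² + 4·Ka·C₀))/2 = 1.21 × 10^-3 M
pH = −log[H+] = −log(1.21 × 10^-3) = 2.92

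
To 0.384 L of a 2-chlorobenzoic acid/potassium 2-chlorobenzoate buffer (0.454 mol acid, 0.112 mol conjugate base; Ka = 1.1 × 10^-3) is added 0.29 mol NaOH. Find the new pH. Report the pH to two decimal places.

OH- converts ClC6H4COOH to ClC6H4COO-: ClC6H4COOH → 0.164 mol, ClC6H4COO- → 0.402 mol.
pKa = −log(1.1 × 10^-3) = 2.959
pH = pKa + log(n_ClC6H4COO-/n_ClC6H4COOH) = 2.959 + log(0.402/0.164) = 2.959 + (+0.389)

pH = 3.35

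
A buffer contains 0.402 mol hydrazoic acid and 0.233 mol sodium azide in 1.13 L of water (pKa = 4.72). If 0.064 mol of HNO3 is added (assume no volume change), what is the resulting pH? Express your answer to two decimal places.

pH = 4.28

Added H+ converts N3- to HN3: HN3 → 0.466 mol, N3- → 0.169 mol.
Henderson–Hasselbalch with mole ratio 0.169/0.466: pH = 4.72 + (-0.440)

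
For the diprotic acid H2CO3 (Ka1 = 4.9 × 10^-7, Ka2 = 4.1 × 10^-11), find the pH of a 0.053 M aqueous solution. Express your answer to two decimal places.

pH = 3.79

Since Ka1 ≫ Ka2, the first ionization dominates [H+].
Ka1 = x²/(0.053 − x) = 4.9 × 10^-7
x ≈ √(4.9 × 10^-7 × 0.053) = 1.61 × 10^-4 M
pH = −log(1.61 × 10^-4) = 3.79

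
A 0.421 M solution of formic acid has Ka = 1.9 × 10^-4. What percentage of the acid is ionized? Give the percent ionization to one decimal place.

HCOOH ⇌ HCOO- + H+; let x = [H+] at equilibrium.
x ≈ √(Ka·C₀) = √(1.9 × 10^-4 × 0.421) = 8.94 × 10^-3 M
% ionization = x/C₀ × 100% = 8.94 × 10^-3/0.421 × 100% = 2.1%

2.1%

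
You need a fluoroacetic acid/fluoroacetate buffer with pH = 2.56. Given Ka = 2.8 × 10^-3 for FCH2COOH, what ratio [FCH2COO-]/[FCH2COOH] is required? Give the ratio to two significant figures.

pKa = -log(2.8 × 10^-3) = 2.553
pH = pKa + log(r) ⇒ log(r) = 2.56 − 2.553 = +0.007
r = [FCH2COO-]/[FCH2COOH] = 10^(+0.007) = 1.02

ratio = 1.0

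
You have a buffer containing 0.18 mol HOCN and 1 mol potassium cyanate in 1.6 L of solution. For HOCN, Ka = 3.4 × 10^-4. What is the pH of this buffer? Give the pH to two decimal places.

pH = 4.21

pKa = −log(3.4 × 10^-4) = 3.469
pH = pKa + log([A⁻]/[HA]) = 3.469 + log(1/0.18)
pH = 3.469 + (+0.745) = 4.21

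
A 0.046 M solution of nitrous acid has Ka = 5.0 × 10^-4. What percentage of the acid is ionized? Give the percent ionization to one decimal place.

9.9%

HNO2 ⇌ NO2- + H+; let x = [H+] at equilibrium.
Solve x² + 0.0005x − 2.3e-05 = 0 → x = 4.55 × 10^-3 M
% ionization = x/C₀ × 100% = 4.55 × 10^-3/0.046 × 100% = 9.9%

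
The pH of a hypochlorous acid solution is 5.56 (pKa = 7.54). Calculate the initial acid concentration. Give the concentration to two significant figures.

[H+] = 10^(-5.56) = 2.75 × 10^-6 M = x
Ka = 10^(−7.54) = 2.88 × 10^-8
Ka = x²/(C₀ − x) ⇒ C₀ = x + x²/Ka
C₀ = 2.75 × 10^-6 + (2.75 × 10^-6)²/(2.88 × 10^-8) = 2.65 × 10^-4 M

C₀ = 2.7 × 10^-4 M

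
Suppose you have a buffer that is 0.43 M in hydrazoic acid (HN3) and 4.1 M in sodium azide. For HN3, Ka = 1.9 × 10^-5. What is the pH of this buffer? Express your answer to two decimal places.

pKa = −log(1.9 × 10^-5) = 4.721
Using pH = pKa + log([base]/[acid]) with [base]/[acid] = 4.1/0.43:
pH = 4.721 + (+0.979) = 5.70

pH = 5.70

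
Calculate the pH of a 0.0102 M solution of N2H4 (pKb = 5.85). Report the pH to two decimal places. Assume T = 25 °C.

pH = 10.08

N2H4 + H2O ⇌ N2H5+ + OH-
Kb = 10^(−5.85) = 1.41 × 10^-6
From the ICE table, Kb = [OH-]²/(0.0102 − [OH-]) = 1.41 × 10^-6.
Since Kb ≪ C₀, [OH-] ≈ √(Kb·C₀) = 1.20 × 10^-4 M.
([OH-]/C₀ = 1.2% < 5%, so the approximation holds.)
pOH = 3.92, so pH = 14.00 − pOH = 10.08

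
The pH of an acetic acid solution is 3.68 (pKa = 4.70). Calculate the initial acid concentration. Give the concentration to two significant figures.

C₀ = 2.4 × 10^-3 M

[H+] = 10^(-3.68) = 2.09 × 10^-4 M = x
Ka = 10^(−4.70) = 2.00 × 10^-5
Ka = x²/(C₀ − x) ⇒ C₀ = x + x²/Ka
C₀ = 2.09 × 10^-4 + (2.09 × 10^-4)²/(2.00 × 10^-5) = 2.39 × 10^-3 M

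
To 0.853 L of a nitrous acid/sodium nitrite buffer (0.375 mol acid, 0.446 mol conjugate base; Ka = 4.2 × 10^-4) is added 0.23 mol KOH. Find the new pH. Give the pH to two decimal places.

OH- converts HNO2 to NO2-: HNO2 → 0.145 mol, NO2- → 0.676 mol.
pKa = −log(4.2 × 10^-4) = 3.377
pH = pKa + log([A⁻]/[HA]) = 3.377 + log(0.676/0.145) = 3.377 +0.669

pH = 4.05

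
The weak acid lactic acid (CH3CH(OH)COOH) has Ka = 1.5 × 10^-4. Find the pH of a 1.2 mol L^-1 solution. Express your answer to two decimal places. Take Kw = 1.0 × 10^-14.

pH = 1.87

CH3CH(OH)COOH ⇌ CH3CH(OH)COO- + H+
Ka = x²/(1.2 − x) = 1.5 × 10^-4
Since Ka ≪ C₀, x ≈ √(Ka·C₀) = 1.34 × 10^-2 M.
Check: 1.1% ionized — well under 5%, approximation valid.
pH = −log[H+] = −log(1.34 × 10^-2) = 1.87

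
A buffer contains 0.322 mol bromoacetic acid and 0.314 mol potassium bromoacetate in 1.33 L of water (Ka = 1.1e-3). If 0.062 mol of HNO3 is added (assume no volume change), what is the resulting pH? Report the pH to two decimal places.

Added H+ converts BrCH2COO- to BrCH2COOH: BrCH2COOH → 0.384 mol, BrCH2COO- → 0.252 mol.
pKa = −log(1.1 × 10^-3) = 2.959
pH = pKa + log(n_BrCH2COO-/n_BrCH2COOH) = 2.959 + log(0.252/0.384) = 2.959 + (-0.183)

pH = 2.78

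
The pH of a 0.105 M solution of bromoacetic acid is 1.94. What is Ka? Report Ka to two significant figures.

[H+] = 10^(-1.94) = 1.15 × 10^-2 M
At equilibrium [HA] = 0.105 − 1.15 × 10^-2 = 9.35 × 10^-2 M
Ka = [H+][A-]/[HA] = (1.15 × 10^-2)² / 9.35 × 10^-2 = 1.4 × 10^-3

Ka = 1.4 × 10^-3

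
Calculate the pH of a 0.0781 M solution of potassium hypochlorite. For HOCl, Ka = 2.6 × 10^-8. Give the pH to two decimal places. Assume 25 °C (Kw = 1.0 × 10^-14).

OCl- is the conjugate base of the weak acid HOCl.
Kb = Kw/Ka = 1.0×10^-14 / 2.6 × 10^-8 = 3.85 × 10^-7
Kb = [OH-]²/(0.0781 − [OH-]) = 3.85 × 10^-7
Since Kb ≪ C₀, [OH-] ≈ √(Kb·C₀) = 1.73 × 10^-4 M.
([OH-]/C₀ = 0.22% < 5%, so the approximation holds.)
pOH = 3.76, so pH = 14.00 − pOH = 10.24

pH = 10.24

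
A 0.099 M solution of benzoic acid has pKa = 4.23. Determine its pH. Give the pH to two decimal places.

C6H5COOH ⇌ C6H5COO- + H+
Ka = 10^(−4.23) = 5.89 × 10^-5
From the ICE table, Ka = [H+]²/(0.099 − [H+]) = 5.89 × 10^-5.
Since Ka ≪ C₀, [H+] ≈ √(Ka·C₀) = 2.41 × 10^-3 M.
([H+]/C₀ = 2.4% < 5%, so the approximation holds.)
pH = −log(2.41 × 10^-3) = 2.62

pH = 2.62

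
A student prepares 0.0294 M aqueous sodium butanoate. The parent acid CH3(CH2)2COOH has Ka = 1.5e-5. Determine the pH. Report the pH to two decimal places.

pH = 8.65

CH3(CH2)2COO- is the conjugate base of the weak acid CH3(CH2)2COOH.
Kb = Kw/Ka = 1.0×10^-14 / 1.5 × 10^-5 = 6.67 × 10^-10
Let x = [OH-] at equilibrium. Kb = x²/(0.0294 − x).
Assume x ≪ 0.0294: x ≈ √(6.67 × 10^-10 × 0.0294) = 4.43 × 10^-6 M
pOH = −log(4.43 × 10^-6) = 5.35; pH = 14.00 − 5.35 = 8.65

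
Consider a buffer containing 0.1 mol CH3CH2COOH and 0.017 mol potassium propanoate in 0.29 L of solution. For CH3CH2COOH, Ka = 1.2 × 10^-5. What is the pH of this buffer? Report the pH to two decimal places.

pKa = −log(1.2 × 10^-5) = 4.921
Using pH = pKa + log([base]/[acid]) with [base]/[acid] = 0.017/0.1:
pH = 4.921 + (-0.770) = 4.15

pH = 4.15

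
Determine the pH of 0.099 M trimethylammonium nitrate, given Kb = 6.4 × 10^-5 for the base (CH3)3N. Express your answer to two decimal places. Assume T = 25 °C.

(CH3)3NH+ is the conjugate acid of the weak base (CH3)3N.
Ka = Kw/Kb = 1.0×10^-14 / 6.4 × 10^-5 = 1.56 × 10^-10
From the ICE table, Ka = x²/(0.099 − x) = 1.56 × 10^-10.
Assume x ≪ 0.099: x ≈ √(1.56 × 10^-10 × 0.099) = 3.93 × 10^-6 M
pH = −log(3.93 × 10^-6) = 5.41

pH = 5.41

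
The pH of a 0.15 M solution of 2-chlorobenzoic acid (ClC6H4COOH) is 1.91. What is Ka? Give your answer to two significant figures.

Ka = 1.1 × 10^-3

[H+] = 10^(-1.91) = 1.23 × 10^-2 M
At equilibrium [HA] = 0.15 − 1.23 × 10^-2 = 1.38 × 10^-1 M
Ka = [H+][A-]/[HA] = (1.23 × 10^-2)² / 1.38 × 10^-1 = 1.1 × 10^-3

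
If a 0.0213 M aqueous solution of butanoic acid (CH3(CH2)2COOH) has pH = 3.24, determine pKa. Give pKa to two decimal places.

pKa = 4.80

[H+] = 10^(-3.24) = 5.75 × 10^-4 M
At equilibrium [HA] = 0.0213 − 5.75 × 10^-4 = 2.07 × 10^-2 M
Ka = [H+][A-]/[HA] = (5.75 × 10^-4)² / 2.07 × 10^-2 = 1.60 × 10^-5
pKa = -log(1.60 × 10^-5) = 4.80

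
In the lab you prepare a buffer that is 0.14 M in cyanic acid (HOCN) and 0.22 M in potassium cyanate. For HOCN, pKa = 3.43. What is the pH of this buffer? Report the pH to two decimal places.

Henderson–Hasselbalch: pH = pKa + log([OCN-]/[HOCN]) = 3.43 + log(0.22/0.14)
pH = 3.43 + (+0.196) = 3.63

pH = 3.63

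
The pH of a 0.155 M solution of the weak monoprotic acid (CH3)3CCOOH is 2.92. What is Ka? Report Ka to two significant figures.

Ka = 9.4 × 10^-6

[H+] = 10^(-2.92) = 1.20 × 10^-3 M
At equilibrium [HA] = 0.155 − 1.20 × 10^-3 = 1.54 × 10^-1 M
Ka = [H+][A-]/[HA] = (1.20 × 10^-3)² / 1.54 × 10^-1 = 9.4 × 10^-6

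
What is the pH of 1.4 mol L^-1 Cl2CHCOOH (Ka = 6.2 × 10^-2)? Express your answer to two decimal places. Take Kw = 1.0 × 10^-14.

pH = 0.58

Cl2CHCOOH ⇌ Cl2CHCOO- + H+
From the ICE table, Ka = [H+]²/(1.4 − [H+]) = 6.2 × 10^-2.
Here C₀/Ka ≈ 22.6, so the small-[H+] approximation fails. Use the quadratic:
[H+] = [−0.062 + √(0.062² + 0.347)]/2 = 2.65 × 10^-1 M
pH = −log[H+] = −log(2.65 × 10^-1) = 0.58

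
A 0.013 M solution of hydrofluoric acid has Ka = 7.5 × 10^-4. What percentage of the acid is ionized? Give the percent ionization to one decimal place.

21.3%

HF ⇌ F- + H+; let x = [H+] at equilibrium.
Solve x² + 0.00075x − 9.75e-06 = 0 → x = 2.77 × 10^-3 M
Fraction ionized = 2.77 × 10^-3 / 0.013 = 0.2131 → 21.3%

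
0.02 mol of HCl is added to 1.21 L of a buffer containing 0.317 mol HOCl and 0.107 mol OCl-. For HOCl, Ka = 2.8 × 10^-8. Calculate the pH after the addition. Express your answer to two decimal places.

After neutralization: n(HOCl) = 0.337 mol, n(OCl-) = 0.087 mol.
pKa = −log(2.8 × 10^-8) = 7.553
Henderson–Hasselbalch with mole ratio 0.087/0.337: pH = 7.553 + (-0.588)

pH = 6.96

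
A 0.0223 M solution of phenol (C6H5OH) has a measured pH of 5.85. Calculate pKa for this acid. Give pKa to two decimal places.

pKa = 10.05

[H+] = 10^(-5.85) = 1.41 × 10^-6 M
At equilibrium [HA] = 0.0223 − 1.41 × 10^-6 = 2.23 × 10^-2 M
Ka = [H+][A-]/[HA] = (1.41 × 10^-6)² / 2.23 × 10^-2 = 8.92 × 10^-11
pKa = -log(8.92 × 10^-11) = 10.05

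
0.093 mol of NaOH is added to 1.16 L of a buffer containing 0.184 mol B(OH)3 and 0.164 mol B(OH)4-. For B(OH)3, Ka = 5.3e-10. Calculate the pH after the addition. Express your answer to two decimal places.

pH = 9.73

OH- converts B(OH)3 to B(OH)4-: B(OH)3 → 0.091 mol, B(OH)4- → 0.257 mol.
pKa = −log(5.3 × 10^-10) = 9.276
pH = pKa + log([A⁻]/[HA]) = 9.276 + log(0.257/0.091) = 9.276 +0.451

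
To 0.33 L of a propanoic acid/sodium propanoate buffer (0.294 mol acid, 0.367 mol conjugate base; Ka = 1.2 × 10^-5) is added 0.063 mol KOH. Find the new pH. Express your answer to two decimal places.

After neutralization: n(CH3CH2COOH) = 0.231 mol, n(CH3CH2COO-) = 0.43 mol.
pKa = −log(1.2 × 10^-5) = 4.921
pH = pKa + log([A⁻]/[HA]) = 4.921 + log(0.43/0.231) = 4.921 +0.270

pH = 5.19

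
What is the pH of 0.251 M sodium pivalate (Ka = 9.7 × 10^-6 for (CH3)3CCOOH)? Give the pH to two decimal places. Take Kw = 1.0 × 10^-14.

(CH3)3CCOO- is the conjugate base of the weak acid (CH3)3CCOOH.
Kb = Kw/Ka = 1.0×10^-14 / 9.7 × 10^-6 = 1.03 × 10^-9
Let x = [OH-] at equilibrium. Kb = x²/(0.251 − x).
Neglecting x in the denominator: x = √(1.03 × 10^-9 × 0.251) = 1.61 × 10^-5 M
Check: 0.0064% ionized — well under 5%, approximation valid.
pOH = −log(1.61 × 10^-5) = 4.79; pH = 14.00 − 4.79 = 9.21

pH = 9.21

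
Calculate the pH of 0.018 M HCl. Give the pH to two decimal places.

pH = 1.74

HCl is a strong acid and dissociates completely, so [H+] = 0.018 M.
pH = -log(0.018) = 1.74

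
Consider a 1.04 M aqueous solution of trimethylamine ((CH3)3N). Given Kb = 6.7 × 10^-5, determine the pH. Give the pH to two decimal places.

(CH3)3N + H2O ⇌ (CH3)3NH+ + OH-
Let x = [OH-] at equilibrium. Kb = x²/(1.04 − x).
Neglecting x in the denominator: x = √(6.7 × 10^-5 × 1.04) = 8.35 × 10^-3 M
Check: 0.8% ionized — well under 5%, approximation valid.
pOH = 2.08, so pH = 14.00 − pOH = 11.92

pH = 11.92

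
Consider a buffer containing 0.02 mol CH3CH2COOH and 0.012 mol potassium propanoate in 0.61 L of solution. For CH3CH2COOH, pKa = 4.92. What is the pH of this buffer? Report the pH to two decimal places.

Henderson–Hasselbalch: pH = pKa + log([CH3CH2COO-]/[CH3CH2COOH]) = 4.92 + log(0.012/0.02)
pH = 4.92 + (-0.222) = 4.70

pH = 4.70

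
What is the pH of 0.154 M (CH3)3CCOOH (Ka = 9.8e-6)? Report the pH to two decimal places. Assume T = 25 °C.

pH = 2.91

(CH3)3CCOOH ⇌ (CH3)3CCOO- + H+
From the ICE table, Ka = [H+]²/(0.154 − [H+]) = 9.8 × 10^-6.
Neglecting [H+] in the denominator: [H+] = √(9.8 × 10^-6 × 0.154) = 1.23 × 10^-3 M
Check: 0.8% ionized — well under 5%, approximation valid.
pH = −log(1.23 × 10^-3) = 2.91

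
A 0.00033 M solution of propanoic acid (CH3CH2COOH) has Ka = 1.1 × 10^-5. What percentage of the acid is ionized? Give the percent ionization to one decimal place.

CH3CH2COOH ⇌ CH3CH2COO- + H+; let x = [H+] at equilibrium.
Solve x² + 1.1e-05x − 3.63e-09 = 0 → x = 5.50 × 10^-5 M
% ionization = x/C₀ × 100% = 5.50 × 10^-5/0.00033 × 100% = 16.7%

16.7%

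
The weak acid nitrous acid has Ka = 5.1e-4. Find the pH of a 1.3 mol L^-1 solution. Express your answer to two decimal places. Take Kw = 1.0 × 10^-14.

pH = 1.59

HNO2 ⇌ NO2- + H+
Ka = [H+]²/(1.3 − [H+]) = 5.1 × 10^-4
Assume [H+] ≪ 1.3: [H+] ≈ √(5.1 × 10^-4 × 1.3) = 2.57 × 10^-2 M
([H+]/C₀ = 2% < 5%, so the approximation holds.)
pH = −log(2.57 × 10^-2) = 1.59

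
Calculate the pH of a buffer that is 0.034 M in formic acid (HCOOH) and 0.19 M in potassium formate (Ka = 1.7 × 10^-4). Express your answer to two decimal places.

pH = 4.52

pKa = −log(1.7 × 10^-4) = 3.770
pH = pKa + log([A⁻]/[HA]) = 3.770 + log(0.19/0.034)
pH = 3.770 + (+0.747) = 4.52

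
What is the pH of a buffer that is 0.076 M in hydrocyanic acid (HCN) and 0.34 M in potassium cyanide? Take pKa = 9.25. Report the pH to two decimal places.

pH = pKa + log([A⁻]/[HA]) = 9.25 + log(0.34/0.076)
pH = 9.25 + (+0.651) = 9.90

pH = 9.90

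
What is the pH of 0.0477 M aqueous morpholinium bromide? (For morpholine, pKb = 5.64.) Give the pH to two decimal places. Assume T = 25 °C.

C4H8ONH2+ is the conjugate acid of the weak base C4H8ONH.
Kb = 10^(−5.64) = 2.29 × 10^-6
Ka = Kw/Kb = 1.0×10^-14 / 2.29 × 10^-6 = 4.37 × 10^-9
From the ICE table, Ka = x²/(0.0477 − x) = 4.37 × 10^-9.
Since Ka ≪ C₀, x ≈ √(Ka·C₀) = 1.44 × 10^-5 M.
Check: 0.03% ionized — well under 5%, approximation valid.
pH = −log(1.44 × 10^-5) = 4.84

pH = 4.84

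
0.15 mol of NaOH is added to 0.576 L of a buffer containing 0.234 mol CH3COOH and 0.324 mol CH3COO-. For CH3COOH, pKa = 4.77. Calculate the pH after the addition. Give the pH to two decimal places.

pH = 5.52

After neutralization: n(CH3COOH) = 0.084 mol, n(CH3COO-) = 0.474 mol.
Henderson–Hasselbalch with mole ratio 0.474/0.084: pH = 4.77 + (+0.751)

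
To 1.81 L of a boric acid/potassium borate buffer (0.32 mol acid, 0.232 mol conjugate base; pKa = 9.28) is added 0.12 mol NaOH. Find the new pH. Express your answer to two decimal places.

pH = 9.53

After neutralization: n(B(OH)3) = 0.2 mol, n(B(OH)4-) = 0.352 mol.
Henderson–Hasselbalch with mole ratio 0.352/0.2: pH = 9.28 + (+0.246)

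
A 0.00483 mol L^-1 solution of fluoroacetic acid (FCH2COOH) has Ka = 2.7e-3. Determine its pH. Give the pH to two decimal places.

pH = 2.60

FCH2COOH ⇌ FCH2COO- + H+
Let x = [H+] at equilibrium. Ka = x²/(0.00483 − x).
x is not negligible relative to C₀; solve x² + 0.0027·x − 1.3e-05 = 0.
x = [−0.0027 + √(0.0027² + 5.22e-05)]/2 = 2.51 × 10^-3 M
pH = −log[H+] = −log(2.51 × 10^-3) = 2.60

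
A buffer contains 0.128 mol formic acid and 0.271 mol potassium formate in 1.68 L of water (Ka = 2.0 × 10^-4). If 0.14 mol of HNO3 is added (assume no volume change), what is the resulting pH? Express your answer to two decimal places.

pH = 3.39

Added H+ converts HCOO- to HCOOH: HCOOH → 0.268 mol, HCOO- → 0.131 mol.
pKa = −log(2.0 × 10^-4) = 3.699
Henderson–Hasselbalch with mole ratio 0.131/0.268: pH = 3.699 + (-0.311)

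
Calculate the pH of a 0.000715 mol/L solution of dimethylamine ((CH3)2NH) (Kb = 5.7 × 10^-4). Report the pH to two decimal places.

(CH3)2NH + H2O ⇌ (CH3)2NH2+ + OH-
Kb = x²/(0.000715 − x) = 5.7 × 10^-4
The 5% rule fails; solving x² + Kb·x − Kb·C₀ = 0 exactly:
x = (−Kb + √(Kb² + 4·Kb·C₀))/2 = 4.14 × 10^-4 M
pOH = 3.38, so pH = 14.00 − pOH = 10.62

pH = 10.62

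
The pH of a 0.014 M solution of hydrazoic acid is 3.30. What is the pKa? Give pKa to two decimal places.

[H+] = 10^(-3.30) = 5.01 × 10^-4 M
At equilibrium [HA] = 0.014 − 5.01 × 10^-4 = 1.35 × 10^-2 M
Ka = [H+][A-]/[HA] = (5.01 × 10^-4)² / 1.35 × 10^-2 = 1.86 × 10^-5
pKa = -log(1.86 × 10^-5) = 4.73

pKa = 4.73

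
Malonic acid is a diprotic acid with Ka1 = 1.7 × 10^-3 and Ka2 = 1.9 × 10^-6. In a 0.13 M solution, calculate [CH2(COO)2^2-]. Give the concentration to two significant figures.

1.9 × 10^-6 M

First ionization gives [H+] ≈ [CH2(COOH)COO-] = 1.40 × 10^-2 M.
Second step: Ka2 = [H+][CH2(COO)2^2-]/[CH2(COOH)COO-] ≈ [CH2(COO)2^2-] (since [H+] ≈ [CH2(COOH)COO-]).
So [CH2(COO)2^2-] ≈ Ka2.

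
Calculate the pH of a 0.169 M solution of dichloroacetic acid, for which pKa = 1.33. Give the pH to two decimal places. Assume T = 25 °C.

pH = 1.16

Cl2CHCOOH ⇌ Cl2CHCOO- + H+
Ka = 10^(−1.33) = 4.68 × 10^-2
From the ICE table, Ka = [H+]²/(0.169 − [H+]) = 4.68 × 10^-2.
The 5% rule fails; solving [H+]² + Ka·[H+] − Ka·C₀ = 0 exactly:
[H+] = [−0.0468 + √(0.0468² + 0.0316)]/2 = 6.86 × 10^-2 M
pH = −log(6.86 × 10^-2) = 1.16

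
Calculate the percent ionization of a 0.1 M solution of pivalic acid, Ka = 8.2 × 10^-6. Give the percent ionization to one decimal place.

0.9%

(CH3)3CCOOH ⇌ (CH3)3CCOO- + H+; let x = [H+] at equilibrium.
x ≈ √(Ka·C₀) = √(8.2 × 10^-6 × 0.1) = 9.06 × 10^-4 M
% ionization = x/C₀ × 100% = 9.06 × 10^-4/0.1 × 100% = 0.9%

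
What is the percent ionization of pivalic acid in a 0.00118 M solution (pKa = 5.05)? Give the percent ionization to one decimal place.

8.3%

(CH3)3CCOOH ⇌ (CH3)3CCOO- + H+; let x = [H+] at equilibrium.
Ka = 10^(−5.05) = 8.91 × 10^-6
Solve x² + 8.91e-06x − 1.05e-08 = 0 → x = 9.82 × 10^-5 M
% ionization = x/C₀ × 100% = 9.82 × 10^-5/0.00118 × 100% = 8.3%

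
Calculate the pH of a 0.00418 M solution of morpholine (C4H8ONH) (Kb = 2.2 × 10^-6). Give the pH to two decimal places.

pH = 9.98

C4H8ONH + H2O ⇌ C4H8ONH2+ + OH-
From the ICE table, Kb = [OH-]²/(0.00418 − [OH-]) = 2.2 × 10^-6.
Neglecting [OH-] in the denominator: [OH-] = √(2.2 × 10^-6 × 0.00418) = 9.59 × 10^-5 M
pOH = −log(9.59 × 10^-5) = 4.02; pH = 14.00 − 4.02 = 9.98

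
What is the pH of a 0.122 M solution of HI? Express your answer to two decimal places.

pH = 0.91

HI is a strong acid and dissociates completely, so [H+] = 0.122 M.
pH = -log(0.122) = 0.91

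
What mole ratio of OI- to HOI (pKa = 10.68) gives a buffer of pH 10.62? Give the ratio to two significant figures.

ratio = 0.87

pH = pKa + log(r) ⇒ log(r) = 10.62 − 10.68 = -0.06
r = [OI-]/[HOI] = 10^(-0.06) = 0.871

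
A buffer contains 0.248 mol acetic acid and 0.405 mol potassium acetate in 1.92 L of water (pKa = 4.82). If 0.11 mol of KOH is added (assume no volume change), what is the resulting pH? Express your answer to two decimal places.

pH = 5.39

After neutralization: n(CH3COOH) = 0.138 mol, n(CH3COO-) = 0.515 mol.
pH = pKa + log(n_CH3COO-/n_CH3COOH) = 4.82 + log(0.515/0.138) = 4.82 + (+0.572)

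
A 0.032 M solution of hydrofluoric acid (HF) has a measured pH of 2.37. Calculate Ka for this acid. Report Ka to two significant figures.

[H+] = 10^(-2.37) = 4.27 × 10^-3 M
At equilibrium [HA] = 0.032 − 4.27 × 10^-3 = 2.77 × 10^-2 M
Ka = [H+][A-]/[HA] = (4.27 × 10^-3)² / 2.77 × 10^-2 = 6.6 × 10^-4

Ka = 6.6 × 10^-4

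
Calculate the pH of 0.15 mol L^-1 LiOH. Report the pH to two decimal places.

LiOH is a strong base; [OH-] = 0.15 M.
pOH = -log(0.15) = 0.82
pH = 14.00 - 0.82 = 13.18

pH = 13.18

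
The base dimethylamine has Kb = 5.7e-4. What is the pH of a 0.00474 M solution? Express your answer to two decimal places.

(CH3)2NH + H2O ⇌ (CH3)2NH2+ + OH-
Let x = [OH-] at equilibrium. Kb = x²/(0.00474 − x).
x is not negligible relative to C₀; solve x² + 0.00057·x − 2.7e-06 = 0.
x = [−0.00057 + √(0.00057² + 1.08e-05)]/2 = 1.38 × 10^-3 M
pOH = −log(1.38 × 10^-3) = 2.86; pH = 14.00 − 2.86 = 11.14

pH = 11.14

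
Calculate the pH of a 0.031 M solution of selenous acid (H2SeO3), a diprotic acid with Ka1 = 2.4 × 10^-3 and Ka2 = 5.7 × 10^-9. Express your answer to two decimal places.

Ka1 ≫ Ka2, so treat the first dissociation as the only significant source of H+.
Ka1 = x²/(0.031 − x) = 2.4 × 10^-3
Solving the quadratic: x = (−Ka1 + √(Ka1² + 4·Ka1·C₀))/2 = 7.51 × 10^-3 M
pH = −log(7.51 × 10^-3) = 2.12

pH = 2.12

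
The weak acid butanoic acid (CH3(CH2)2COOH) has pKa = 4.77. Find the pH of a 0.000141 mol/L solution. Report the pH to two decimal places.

CH3(CH2)2COOH ⇌ CH3(CH2)2COO- + H+
Ka = 10^(−4.77) = 1.70 × 10^-5
Let x = [H+] at equilibrium. Ka = x²/(0.000141 − x).
x is not negligible relative to C₀; solve x² + 1.7e-05·x − 2.4e-09 = 0.
x = [−1.7e-05 + √(1.7e-05² + 9.59e-09)]/2 = 4.12 × 10^-5 M
pH = −log(4.12 × 10^-5) = 4.39

pH = 4.39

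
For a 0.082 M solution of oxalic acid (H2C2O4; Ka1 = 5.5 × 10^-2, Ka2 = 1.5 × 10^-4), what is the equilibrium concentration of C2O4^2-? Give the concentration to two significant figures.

1.5 × 10^-4 M

First ionization gives [H+] ≈ [HC2O4-] = 4.51 × 10^-2 M.
Second step: Ka2 = [H+][C2O4^2-]/[HC2O4-] ≈ [C2O4^2-] (since [H+] ≈ [HC2O4-]).
So [C2O4^2-] ≈ Ka2.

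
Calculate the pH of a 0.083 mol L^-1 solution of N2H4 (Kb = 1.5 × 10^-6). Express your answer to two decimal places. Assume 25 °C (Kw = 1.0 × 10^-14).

N2H4 + H2O ⇌ N2H5+ + OH-
From the ICE table, Kb = [OH-]²/(0.083 − [OH-]) = 1.5 × 10^-6.
Since Kb ≪ C₀, [OH-] ≈ √(Kb·C₀) = 3.53 × 10^-4 M.
([OH-]/C₀ = 0.43% < 5%, so the approximation holds.)
pOH = −log(3.53 × 10^-4) = 3.45; pH = 14.00 − 3.45 = 10.55

pH = 10.55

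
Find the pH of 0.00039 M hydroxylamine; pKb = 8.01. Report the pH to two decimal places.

NH2OH + H2O ⇌ NH3OH+ + OH-
Kb = 10^(−8.01) = 9.77 × 10^-9
From the ICE table, Kb = x²/(0.00039 − x) = 9.77 × 10^-9.
Neglecting x in the denominator: x = √(9.77 × 10^-9 × 0.00039) = 1.95 × 10^-6 M
Check: 0.5% ionized — well under 5%, approximation valid.
pOH = 5.71, so pH = 14.00 − pOH = 8.29

pH = 8.29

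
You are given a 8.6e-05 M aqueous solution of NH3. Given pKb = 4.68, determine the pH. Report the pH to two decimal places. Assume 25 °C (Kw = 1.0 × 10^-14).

pH = 9.52

NH3 + H2O ⇌ NH4+ + OH-
Kb = 10^(−4.68) = 2.09 × 10^-5
Kb = x²/(8.6e-05 − x) = 2.09 × 10^-5
Here C₀/Kb ≈ 4.11, so the small-x approximation fails. Use the quadratic:
x = (−Kb + √(Kb² + 4·Kb·C₀))/2 = 3.32 × 10^-5 M
pOH = −log(3.32 × 10^-5) = 4.48; pH = 14.00 − 4.48 = 9.52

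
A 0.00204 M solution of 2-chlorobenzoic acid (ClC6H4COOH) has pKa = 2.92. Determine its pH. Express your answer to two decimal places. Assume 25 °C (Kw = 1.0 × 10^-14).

ClC6H4COOH ⇌ ClC6H4COO- + H+
Ka = 10^(−2.92) = 1.20 × 10^-3
Let x = [H+] at equilibrium. Ka = x²/(0.00204 − x).
The 5% rule fails; solving x² + Ka·x − Ka·C₀ = 0 exactly:
x = [−0.0012 + √(0.0012² + 9.79e-06)]/2 = 1.08 × 10^-3 M
pH = −log(1.08 × 10^-3) = 2.97

pH = 2.97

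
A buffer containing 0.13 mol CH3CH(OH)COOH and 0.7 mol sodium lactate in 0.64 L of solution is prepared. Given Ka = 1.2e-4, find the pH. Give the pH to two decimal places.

pKa = −log(1.2 × 10^-4) = 3.921
pH = pKa + log([A⁻]/[HA]) = 3.921 + log(0.7/0.13)
pH = 3.921 + (+0.731) = 4.65

pH = 4.65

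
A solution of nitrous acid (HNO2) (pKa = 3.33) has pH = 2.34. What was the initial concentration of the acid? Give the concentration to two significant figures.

[H+] = 10^(-2.34) = 4.57 × 10^-3 M = x
Ka = 10^(−3.33) = 4.68 × 10^-4
Ka = x²/(C₀ − x) ⇒ C₀ = x + x²/Ka
C₀ = 4.57 × 10^-3 + (4.57 × 10^-3)²/(4.68 × 10^-4) = 4.92 × 10^-2 M

C₀ = 4.9 × 10^-2 M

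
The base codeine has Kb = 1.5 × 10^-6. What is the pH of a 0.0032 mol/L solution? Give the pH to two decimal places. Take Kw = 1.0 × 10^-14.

pH = 9.84

C18H21NO3 + H2O ⇌ C18H22NO3+ + OH-
Kb = [OH-]²/(0.0032 − [OH-]) = 1.5 × 10^-6
Neglecting [OH-] in the denominator: [OH-] = √(1.5 × 10^-6 × 0.0032) = 6.93 × 10^-5 M
([OH-]/C₀ = 2.2% < 5%, so the approximation holds.)
pOH = −log(6.93 × 10^-5) = 4.16; pH = 14.00 − 4.16 = 9.84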